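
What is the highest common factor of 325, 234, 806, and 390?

325 = 5^2 × 13
234 = 2 × 3^2 × 13
806 = 2 × 13 × 31
390 = 2 × 3 × 5 × 13
gcd(325, 234, 806, 390) = 13.

13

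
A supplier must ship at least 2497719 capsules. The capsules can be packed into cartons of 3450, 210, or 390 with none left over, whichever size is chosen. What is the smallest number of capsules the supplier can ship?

2511600

The number of capsules must be a common multiple of 3450, 210, and 390, so a multiple of their LCM.
3450 = 2 × 3 × 5^2 × 23
210 = 2 × 3 × 5 × 7
390 = 2 × 3 × 5 × 13
LCM(3450, 210, 390) = 2 × 3 × 5^2 × 7 × 13 × 23 = 313950.
Smallest multiple of 313950 that is ≥ 2497719: ⌈2497719/313950⌉ × 313950 = 8 × 313950 = 2511600.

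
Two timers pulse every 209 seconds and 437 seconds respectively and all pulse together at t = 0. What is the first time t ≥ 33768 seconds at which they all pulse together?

Joint pulses occur at multiples of LCM(209, 437).
209 = 11 × 19
437 = 19 × 23
LCM(209, 437) = 11 × 19 × 23 = 4807.
Smallest multiple of 4807 that is ≥ 33768: ⌈33768/4807⌉ × 4807 = 8 × 4807 = 38456.

38456 seconds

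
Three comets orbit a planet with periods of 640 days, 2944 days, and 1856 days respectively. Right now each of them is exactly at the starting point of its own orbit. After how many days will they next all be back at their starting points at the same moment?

They coincide at every common multiple of the periods; the first is the LCM.
640 = 2^7 × 5
2944 = 2^7 × 23
1856 = 2^6 × 29
LCM(640, 2944, 1856) = 2^7 × 5 × 23 × 29 = 426880.

426880 days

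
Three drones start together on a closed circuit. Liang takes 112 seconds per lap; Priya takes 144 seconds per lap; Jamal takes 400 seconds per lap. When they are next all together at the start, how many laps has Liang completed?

They are all back at their starting positions together after one LCM of the periods.
112 = 2^4 × 7
144 = 2^4 × 3^2
400 = 2^4 × 5^2
LCM(112, 144, 400) = 2^4 × 3^2 × 5^2 × 7 = 25200.
Laps for period 112: 25200 / 112 = 225.

225 laps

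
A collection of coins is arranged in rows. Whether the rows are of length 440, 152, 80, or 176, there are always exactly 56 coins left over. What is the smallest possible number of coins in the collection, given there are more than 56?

N − 56 must be a common multiple of 440, 152, 80, and 176.
440 = 2^3 × 5 × 11
152 = 2^3 × 19
80 = 2^4 × 5
176 = 2^4 × 11
LCM(440, 152, 80, 176) = 2^4 × 5 × 11 × 19 = 16720.
Smallest N > 56 is LCM + 56 = 16720 + 56 = 16776.

16776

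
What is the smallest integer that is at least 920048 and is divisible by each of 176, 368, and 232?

The integer must be a common multiple of 176, 368, and 232, so a multiple of their LCM.
176 = 2^4 × 11
368 = 2^4 × 23
232 = 2^3 × 29
LCM(176, 368, 232) = 2^4 × 11 × 23 × 29 = 117392.
Smallest multiple of 117392 that is ≥ 920048: ⌈920048/117392⌉ × 117392 = 8 × 117392 = 939136.

939136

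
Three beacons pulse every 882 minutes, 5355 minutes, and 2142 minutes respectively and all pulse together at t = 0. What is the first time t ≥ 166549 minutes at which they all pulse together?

224910 minutes

Joint pulses occur at multiples of LCM(882, 5355, 2142).
882 = 2 × 3^2 × 7^2
5355 = 3^2 × 5 × 7 × 17
2142 = 2 × 3^2 × 7 × 17
LCM(882, 5355, 2142) = 2 × 3^2 × 5 × 7^2 × 17 = 74970.
Smallest multiple of 74970 that is ≥ 166549: ⌈166549/74970⌉ × 74970 = 3 × 74970 = 224910.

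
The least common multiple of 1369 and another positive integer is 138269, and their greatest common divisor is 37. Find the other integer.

3737

gcd × lcm = product of the two integers, so the other integer is (37 × 138269) / 1369 = 3737.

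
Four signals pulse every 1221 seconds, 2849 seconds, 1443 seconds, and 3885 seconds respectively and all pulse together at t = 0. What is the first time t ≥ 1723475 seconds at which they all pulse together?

Joint pulses occur at multiples of LCM(1221, 2849, 1443, 3885).
1221 = 3 × 11 × 37
2849 = 7 × 11 × 37
1443 = 3 × 13 × 37
3885 = 3 × 5 × 7 × 37
LCM(1221, 2849, 1443, 3885) = 3 × 5 × 7 × 11 × 13 × 37 = 555555.
Smallest multiple of 555555 that is ≥ 1723475: ⌈1723475/555555⌉ × 555555 = 4 × 555555 = 2222220.

2222220 seconds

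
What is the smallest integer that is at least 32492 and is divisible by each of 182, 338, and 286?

The integer must be a common multiple of 182, 338, and 286, so a multiple of their LCM.
182 = 2 × 7 × 13
338 = 2 × 13^2
286 = 2 × 11 × 13
LCM(182, 338, 286) = 2 × 7 × 11 × 13^2 = 26026.
Smallest multiple of 26026 that is ≥ 32492: ⌈32492/26026⌉ × 26026 = 2 × 26026 = 52052.

52052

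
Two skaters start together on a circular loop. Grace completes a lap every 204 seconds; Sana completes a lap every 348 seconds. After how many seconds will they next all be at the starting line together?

5916 seconds

The first simultaneous occurrence is after LCM of the individual periods.
204 = 2^2 × 3 × 17
348 = 2^2 × 3 × 29
LCM(204, 348) = 2^2 × 3 × 17 × 29 = 5916.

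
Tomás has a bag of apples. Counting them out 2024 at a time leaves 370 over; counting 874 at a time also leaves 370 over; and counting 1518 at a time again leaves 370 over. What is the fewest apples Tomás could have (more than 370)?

115738

N − 370 must be a common multiple of 2024, 874, and 1518.
2024 = 2^3 × 11 × 23
874 = 2 × 19 × 23
1518 = 2 × 3 × 11 × 23
LCM(2024, 874, 1518) = 2^3 × 3 × 11 × 19 × 23 = 115368.
Smallest N > 370 is LCM + 370 = 115368 + 370 = 115738.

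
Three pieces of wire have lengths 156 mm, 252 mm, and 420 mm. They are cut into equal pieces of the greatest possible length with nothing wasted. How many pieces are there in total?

Piece length = gcd(156, 252, 420).
156 = 2^2 × 3 × 13
252 = 2^2 × 3^2 × 7
420 = 2^2 × 3 × 5 × 7
gcd(156, 252, 420) = 2^2 × 3 = 12.
Total pieces = 156/12 + 252/12 + 420/12 = 13 + 21 + 35 = 69.

69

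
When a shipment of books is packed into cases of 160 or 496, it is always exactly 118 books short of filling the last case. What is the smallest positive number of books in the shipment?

Being 118 short of a full case of size k means N ≡ −118 (mod k), i.e. N + 118 is a multiple of each size.
160 = 2^5 × 5
496 = 2^4 × 31
LCM(160, 496) = 2^5 × 5 × 31 = 4960.
Smallest positive N is 4960 − 118 = 4842.

4842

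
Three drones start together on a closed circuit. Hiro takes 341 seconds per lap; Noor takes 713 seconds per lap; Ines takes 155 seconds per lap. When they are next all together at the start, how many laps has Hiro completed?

115 laps

They are all back at their starting positions together after one LCM of the periods.
341 = 11 × 31
713 = 23 × 31
155 = 5 × 31
LCM(341, 713, 155) = 5 × 11 × 23 × 31 = 39215.
Laps for period 341: 39215 / 341 = 115.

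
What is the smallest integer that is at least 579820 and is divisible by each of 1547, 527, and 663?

719355

The integer must be a common multiple of 1547, 527, and 663, so a multiple of their LCM.
1547 = 7 × 13 × 17
527 = 17 × 31
663 = 3 × 13 × 17
LCM(1547, 527, 663) = 3 × 7 × 13 × 17 × 31 = 143871.
Smallest multiple of 143871 that is ≥ 579820: ⌈579820/143871⌉ × 143871 = 5 × 143871 = 719355.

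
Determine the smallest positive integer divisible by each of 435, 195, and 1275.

435 = 3 × 5 × 29
195 = 3 × 5 × 13
1275 = 3 × 5^2 × 17
LCM(435, 195, 1275) = 3 × 5^2 × 13 × 17 × 29 = 480675.

480675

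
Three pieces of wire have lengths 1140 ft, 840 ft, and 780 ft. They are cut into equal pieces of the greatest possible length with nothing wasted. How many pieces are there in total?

Piece length = gcd(1140, 840, 780).
1140 = 2^2 × 3 × 5 × 19
840 = 2^3 × 3 × 5 × 7
780 = 2^2 × 3 × 5 × 13
gcd(1140, 840, 780) = 2^2 × 3 × 5 = 60.
Total pieces = 1140/60 + 840/60 + 780/60 = 19 + 14 + 13 = 46.

46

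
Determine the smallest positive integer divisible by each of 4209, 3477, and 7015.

4209 = 3 × 23 × 61
3477 = 3 × 19 × 61
7015 = 5 × 23 × 61
LCM(4209, 3477, 7015) = 3 × 5 × 19 × 23 × 61 = 399855.

399855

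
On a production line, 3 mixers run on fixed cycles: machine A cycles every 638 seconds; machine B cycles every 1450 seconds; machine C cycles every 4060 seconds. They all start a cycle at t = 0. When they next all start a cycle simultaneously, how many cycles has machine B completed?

154 cycles

The first common completion time is the LCM of the periods.
638 = 2 × 11 × 29
1450 = 2 × 5^2 × 29
4060 = 2^2 × 5 × 7 × 29
LCM(638, 1450, 4060) = 2^2 × 5^2 × 7 × 11 × 29 = 223300.
Cycles for period 1450: 223300 / 1450 = 154.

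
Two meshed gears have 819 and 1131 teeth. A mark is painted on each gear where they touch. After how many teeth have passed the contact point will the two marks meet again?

23751 teeth

The first simultaneous occurrence is after LCM of the individual periods.
819 = 3^2 × 7 × 13
1131 = 3 × 13 × 29
LCM(819, 1131) = 3^2 × 7 × 13 × 29 = 23751.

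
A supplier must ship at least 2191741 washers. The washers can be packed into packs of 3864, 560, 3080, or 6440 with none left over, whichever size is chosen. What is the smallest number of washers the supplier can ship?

2550240

The number of washers must be a common multiple of 3864, 560, 3080, and 6440, so a multiple of their LCM.
3864 = 2^3 × 3 × 7 × 23
560 = 2^4 × 5 × 7
3080 = 2^3 × 5 × 7 × 11
6440 = 2^3 × 5 × 7 × 23
LCM(3864, 560, 3080, 6440) = 2^4 × 3 × 5 × 7 × 11 × 23 = 425040.
Smallest multiple of 425040 that is ≥ 2191741: ⌈2191741/425040⌉ × 425040 = 6 × 425040 = 2550240.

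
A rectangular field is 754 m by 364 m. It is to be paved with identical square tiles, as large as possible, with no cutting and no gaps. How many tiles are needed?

Tile side = gcd(754, 364).
754 = 2 × 13 × 29
364 = 2^2 × 7 × 13
gcd(754, 364) = 2 × 13 = 26.
Tiles: (754/26) × (364/26) = 29 × 14 = 406.

406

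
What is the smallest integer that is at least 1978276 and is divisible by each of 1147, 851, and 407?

2031337

The integer must be a common multiple of 1147, 851, and 407, so a multiple of their LCM.
1147 = 31 × 37
851 = 23 × 37
407 = 11 × 37
LCM(1147, 851, 407) = 11 × 23 × 31 × 37 = 290191.
Smallest multiple of 290191 that is ≥ 1978276: ⌈1978276/290191⌉ × 290191 = 7 × 290191 = 2031337.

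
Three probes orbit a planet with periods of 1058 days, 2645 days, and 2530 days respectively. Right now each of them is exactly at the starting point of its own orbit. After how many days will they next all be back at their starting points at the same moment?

They coincide at every common multiple of the periods; the first is the LCM.
1058 = 2 × 23^2
2645 = 5 × 23^2
2530 = 2 × 5 × 11 × 23
LCM(1058, 2645, 2530) = 2 × 5 × 11 × 23^2 = 58190.

58190 days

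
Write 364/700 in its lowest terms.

364 = 2^2 × 7 × 13
700 = 2^2 × 5^2 × 7
gcd(364, 700) = 2^2 × 7 = 28.
Divide numerator and denominator by 28: 364/700 = 13/25.

13/25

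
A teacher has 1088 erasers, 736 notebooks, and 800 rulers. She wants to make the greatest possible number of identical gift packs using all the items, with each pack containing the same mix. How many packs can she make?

32 packs

The pack count must divide each quantity, so the greatest is gcd(1088, 736, 800).
1088 = 2^6 × 17
736 = 2^5 × 23
800 = 2^5 × 5^2
gcd(1088, 736, 800) = 2^5 = 32.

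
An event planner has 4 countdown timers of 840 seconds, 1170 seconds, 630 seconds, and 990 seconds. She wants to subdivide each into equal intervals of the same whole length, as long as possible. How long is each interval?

30 seconds

The interval must divide each timer length; the longest such is the gcd.
840 = 2^3 × 3 × 5 × 7
1170 = 2 × 3^2 × 5 × 13
630 = 2 × 3^2 × 5 × 7
990 = 2 × 3^2 × 5 × 11
gcd(840, 1170, 630, 990) = 2 × 3 × 5 = 30.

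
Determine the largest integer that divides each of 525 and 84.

21

525 = 3 × 5^2 × 7
84 = 2^2 × 3 × 7
gcd(525, 84) = 3 × 7 = 21.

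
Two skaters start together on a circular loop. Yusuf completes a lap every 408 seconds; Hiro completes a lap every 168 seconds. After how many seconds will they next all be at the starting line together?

2856 seconds

We need the least common multiple of the intervals.
408 = 2^3 × 3 × 17
168 = 2^3 × 3 × 7
LCM(408, 168) = 2^3 × 3 × 7 × 17 = 2856.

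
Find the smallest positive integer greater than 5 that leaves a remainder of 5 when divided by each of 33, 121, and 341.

N − 5 must be a common multiple of 33, 121, and 341.
33 = 3 × 11
121 = 11^2
341 = 11 × 31
LCM(33, 121, 341) = 3 × 11^2 × 31 = 11253.
Smallest N > 5 is LCM + 5 = 11253 + 5 = 11258.

11258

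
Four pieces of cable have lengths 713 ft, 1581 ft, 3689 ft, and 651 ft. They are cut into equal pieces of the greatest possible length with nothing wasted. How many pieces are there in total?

Piece length = gcd(713, 1581, 3689, 651).
713 = 23 × 31
1581 = 3 × 17 × 31
3689 = 7 × 17 × 31
651 = 3 × 7 × 31
gcd(713, 1581, 3689, 651) = 31.
Total pieces = 713/31 + 1581/31 + 3689/31 + 651/31 = 23 + 51 + 119 + 21 = 214.

214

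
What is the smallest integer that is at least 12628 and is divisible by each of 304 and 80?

13680

The integer must be a common multiple of 304 and 80, so a multiple of their LCM.
304 = 2^4 × 19
80 = 2^4 × 5
LCM(304, 80) = 2^4 × 5 × 19 = 1520.
Smallest multiple of 1520 that is ≥ 12628: ⌈12628/1520⌉ × 1520 = 9 × 1520 = 13680.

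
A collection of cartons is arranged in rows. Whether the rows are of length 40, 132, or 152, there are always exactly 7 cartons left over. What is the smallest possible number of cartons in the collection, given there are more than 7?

25087

N − 7 must be a common multiple of 40, 132, and 152.
40 = 2^3 × 5
132 = 2^2 × 3 × 11
152 = 2^3 × 19
LCM(40, 132, 152) = 2^3 × 3 × 5 × 11 × 19 = 25080.
Smallest N > 7 is LCM + 7 = 25080 + 7 = 25087.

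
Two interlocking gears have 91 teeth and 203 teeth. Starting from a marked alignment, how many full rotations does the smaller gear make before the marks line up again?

The first common completion time is the LCM of the periods.
91 = 7 × 13
203 = 7 × 29
LCM(91, 203) = 7 × 13 × 29 = 2639.
Rotations for period 91: 2639 / 91 = 29.

29 rotations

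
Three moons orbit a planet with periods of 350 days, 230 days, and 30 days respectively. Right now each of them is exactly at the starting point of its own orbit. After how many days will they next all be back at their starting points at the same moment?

The first simultaneous occurrence is after LCM of the individual periods.
350 = 2 × 5^2 × 7
230 = 2 × 5 × 23
30 = 2 × 3 × 5
LCM(350, 230, 30) = 2 × 3 × 5^2 × 7 × 23 = 24150.

24150 days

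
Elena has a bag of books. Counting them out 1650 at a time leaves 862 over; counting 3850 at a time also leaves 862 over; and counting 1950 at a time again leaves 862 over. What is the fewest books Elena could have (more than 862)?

151012

N − 862 must be a common multiple of 1650, 3850, and 1950.
1650 = 2 × 3 × 5^2 × 11
3850 = 2 × 5^2 × 7 × 11
1950 = 2 × 3 × 5^2 × 13
LCM(1650, 3850, 1950) = 2 × 3 × 5^2 × 7 × 11 × 13 = 150150.
Smallest N > 862 is LCM + 862 = 150150 + 862 = 151012.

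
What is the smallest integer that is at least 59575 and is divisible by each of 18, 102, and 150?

61200

The integer must be a common multiple of 18, 102, and 150, so a multiple of their LCM.
18 = 2 × 3^2
102 = 2 × 3 × 17
150 = 2 × 3 × 5^2
LCM(18, 102, 150) = 2 × 3^2 × 5^2 × 17 = 7650.
Smallest multiple of 7650 that is ≥ 59575: ⌈59575/7650⌉ × 7650 = 8 × 7650 = 61200.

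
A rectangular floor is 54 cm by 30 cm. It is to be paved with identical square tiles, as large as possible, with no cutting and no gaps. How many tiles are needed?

45

Tile side = gcd(54, 30).
54 = 2 × 3^3
30 = 2 × 3 × 5
gcd(54, 30) = 2 × 3 = 6.
Tiles: (54/6) × (30/6) = 9 × 5 = 45.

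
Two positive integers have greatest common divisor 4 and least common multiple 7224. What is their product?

28896

For any two positive integers, gcd × lcm = product = 4 × 7224 = 28896.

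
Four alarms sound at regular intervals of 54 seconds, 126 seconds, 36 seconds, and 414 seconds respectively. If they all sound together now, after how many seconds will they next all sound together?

17388 seconds

The first simultaneous occurrence is after LCM of the individual periods.
54 = 2 × 3^3
126 = 2 × 3^2 × 7
36 = 2^2 × 3^2
414 = 2 × 3^2 × 23
LCM(54, 126, 36, 414) = 2^2 × 3^3 × 7 × 23 = 17388.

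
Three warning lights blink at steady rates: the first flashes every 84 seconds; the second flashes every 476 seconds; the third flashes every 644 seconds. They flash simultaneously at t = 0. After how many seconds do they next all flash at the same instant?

The first simultaneous occurrence is after LCM of the individual periods.
84 = 2^2 × 3 × 7
476 = 2^2 × 7 × 17
644 = 2^2 × 7 × 23
LCM(84, 476, 644) = 2^2 × 3 × 7 × 17 × 23 = 32844.

32844 seconds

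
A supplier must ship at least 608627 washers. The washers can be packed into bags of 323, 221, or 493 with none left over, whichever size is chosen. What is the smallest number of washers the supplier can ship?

608855

The number of washers must be a common multiple of 323, 221, and 493, so a multiple of their LCM.
323 = 17 × 19
221 = 13 × 17
493 = 17 × 29
LCM(323, 221, 493) = 13 × 17 × 19 × 29 = 121771.
Smallest multiple of 121771 that is ≥ 608627: ⌈608627/121771⌉ × 121771 = 5 × 121771 = 608855.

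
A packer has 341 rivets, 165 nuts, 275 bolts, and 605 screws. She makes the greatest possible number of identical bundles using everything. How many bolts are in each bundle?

25

Number of bundles = gcd(341, 165, 275, 605).
341 = 11 × 31
165 = 3 × 5 × 11
275 = 5^2 × 11
605 = 5 × 11^2
gcd(341, 165, 275, 605) = 11.
bolts per bundle = 275 / 11 = 25.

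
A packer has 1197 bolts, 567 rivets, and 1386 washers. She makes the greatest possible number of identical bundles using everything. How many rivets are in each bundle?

Number of bundles = gcd(1197, 567, 1386).
1197 = 3^2 × 7 × 19
567 = 3^4 × 7
1386 = 2 × 3^2 × 7 × 11
gcd(1197, 567, 1386) = 3^2 × 7 = 63.
rivets per bundle = 567 / 63 = 9.

9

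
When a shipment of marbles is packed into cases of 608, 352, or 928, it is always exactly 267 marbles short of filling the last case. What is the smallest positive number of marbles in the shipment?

193685

Being 267 short of a full case of size k means N ≡ −267 (mod k), i.e. N + 267 is a multiple of each size.
608 = 2^5 × 19
352 = 2^5 × 11
928 = 2^5 × 29
LCM(608, 352, 928) = 2^5 × 11 × 19 × 29 = 193952.
Smallest positive N is 193952 − 267 = 193685.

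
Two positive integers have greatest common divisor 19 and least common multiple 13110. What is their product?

249090

For any two positive integers, gcd × lcm = product = 19 × 13110 = 249090.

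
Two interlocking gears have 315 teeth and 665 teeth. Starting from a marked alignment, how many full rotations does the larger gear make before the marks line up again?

9 rotations

They are all back at their starting positions together after one LCM of the periods.
315 = 3^2 × 5 × 7
665 = 5 × 7 × 19
LCM(315, 665) = 3^2 × 5 × 7 × 19 = 5985.
Rotations for period 665: 5985 / 665 = 9.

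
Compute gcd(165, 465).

165 = 3 × 5 × 11
465 = 3 × 5 × 31
gcd(165, 465) = 3 × 5 = 15.

15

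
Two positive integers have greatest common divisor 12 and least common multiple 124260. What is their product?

1491120

For any two positive integers, gcd × lcm = product = 12 × 124260 = 1491120.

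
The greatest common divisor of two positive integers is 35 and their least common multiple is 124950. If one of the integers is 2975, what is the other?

For two integers, gcd × lcm = product, so the other is (35 × 124950) / 2975 = 4373250 / 2975 = 1470.

1470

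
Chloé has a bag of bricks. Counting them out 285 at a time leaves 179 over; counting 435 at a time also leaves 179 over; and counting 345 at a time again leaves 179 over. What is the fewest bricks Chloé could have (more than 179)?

190274

N − 179 must be a common multiple of 285, 435, and 345.
285 = 3 × 5 × 19
435 = 3 × 5 × 29
345 = 3 × 5 × 23
LCM(285, 435, 345) = 3 × 5 × 19 × 23 × 29 = 190095.
Smallest N > 179 is LCM + 179 = 190095 + 179 = 190274.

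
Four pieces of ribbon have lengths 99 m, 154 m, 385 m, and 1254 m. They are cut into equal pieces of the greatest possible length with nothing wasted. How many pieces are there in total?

Piece length = gcd(99, 154, 385, 1254).
99 = 3^2 × 11
154 = 2 × 7 × 11
385 = 5 × 7 × 11
1254 = 2 × 3 × 11 × 19
gcd(99, 154, 385, 1254) = 11.
Total pieces = 99/11 + 154/11 + 385/11 + 1254/11 = 9 + 14 + 35 + 114 = 172.

172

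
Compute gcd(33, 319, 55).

11

33 = 3 × 11
319 = 11 × 29
55 = 5 × 11
gcd(33, 319, 55) = 11.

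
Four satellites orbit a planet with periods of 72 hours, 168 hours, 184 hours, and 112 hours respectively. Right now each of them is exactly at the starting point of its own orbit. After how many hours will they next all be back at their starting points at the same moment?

23184 hours

We need the least common multiple of the intervals.
72 = 2^3 × 3^2
168 = 2^3 × 3 × 7
184 = 2^3 × 23
112 = 2^4 × 7
LCM(72, 168, 184, 112) = 2^4 × 3^2 × 7 × 23 = 23184.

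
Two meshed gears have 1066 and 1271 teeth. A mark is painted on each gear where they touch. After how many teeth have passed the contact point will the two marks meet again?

33046 teeth

The first simultaneous occurrence is after LCM of the individual periods.
1066 = 2 × 13 × 41
1271 = 31 × 41
LCM(1066, 1271) = 2 × 13 × 31 × 41 = 33046.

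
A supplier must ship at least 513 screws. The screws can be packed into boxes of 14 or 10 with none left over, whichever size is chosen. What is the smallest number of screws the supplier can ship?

560

The number of screws must be a common multiple of 14 and 10, so a multiple of their LCM.
14 = 2 × 7
10 = 2 × 5
LCM(14, 10) = 2 × 5 × 7 = 70.
Smallest multiple of 70 that is ≥ 513: ⌈513/70⌉ × 70 = 8 × 70 = 560.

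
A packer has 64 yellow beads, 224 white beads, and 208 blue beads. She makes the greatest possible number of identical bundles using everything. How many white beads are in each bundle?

14

Number of bundles = gcd(64, 224, 208).
64 = 2^6
224 = 2^5 × 7
208 = 2^4 × 13
gcd(64, 224, 208) = 2^4 = 16.
white beads per bundle = 224 / 16 = 14.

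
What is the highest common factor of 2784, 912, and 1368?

24

2784 = 2^5 × 3 × 29
912 = 2^4 × 3 × 19
1368 = 2^3 × 3^2 × 19
gcd(2784, 912, 1368) = 2^3 × 3 = 24.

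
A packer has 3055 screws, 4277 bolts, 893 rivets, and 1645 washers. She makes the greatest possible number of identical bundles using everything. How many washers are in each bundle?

Number of bundles = gcd(3055, 4277, 893, 1645).
3055 = 5 × 13 × 47
4277 = 7 × 13 × 47
893 = 19 × 47
1645 = 5 × 7 × 47
gcd(3055, 4277, 893, 1645) = 47.
washers per bundle = 1645 / 47 = 35.

35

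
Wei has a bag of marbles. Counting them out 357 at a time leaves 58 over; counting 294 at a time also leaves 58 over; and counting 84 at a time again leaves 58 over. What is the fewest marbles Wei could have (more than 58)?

10054

N − 58 must be a common multiple of 357, 294, and 84.
357 = 3 × 7 × 17
294 = 2 × 3 × 7^2
84 = 2^2 × 3 × 7
LCM(357, 294, 84) = 2^2 × 3 × 7^2 × 17 = 9996.
Smallest N > 58 is LCM + 58 = 9996 + 58 = 10054.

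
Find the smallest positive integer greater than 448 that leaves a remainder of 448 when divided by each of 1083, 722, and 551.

N − 448 must be a common multiple of 1083, 722, and 551.
1083 = 3 × 19^2
722 = 2 × 19^2
551 = 19 × 29
LCM(1083, 722, 551) = 2 × 3 × 19^2 × 29 = 62814.
Smallest N > 448 is LCM + 448 = 62814 + 448 = 63262.

63262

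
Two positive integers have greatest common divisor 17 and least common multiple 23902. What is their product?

For any two positive integers, gcd × lcm = product = 17 × 23902 = 406334.

406334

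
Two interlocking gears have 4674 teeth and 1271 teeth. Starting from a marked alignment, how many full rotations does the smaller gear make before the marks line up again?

114 rotations

They are all back at their starting positions together after one LCM of the periods.
4674 = 2 × 3 × 19 × 41
1271 = 31 × 41
LCM(4674, 1271) = 2 × 3 × 19 × 31 × 41 = 144894.
Rotations for period 1271: 144894 / 1271 = 114.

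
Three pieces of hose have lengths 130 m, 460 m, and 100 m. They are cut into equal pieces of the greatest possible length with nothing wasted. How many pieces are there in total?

Piece length = gcd(130, 460, 100).
130 = 2 × 5 × 13
460 = 2^2 × 5 × 23
100 = 2^2 × 5^2
gcd(130, 460, 100) = 2 × 5 = 10.
Total pieces = 130/10 + 460/10 + 100/10 = 13 + 46 + 10 = 69.

69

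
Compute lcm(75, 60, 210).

2100

75 = 3 × 5^2
60 = 2^2 × 3 × 5
210 = 2 × 3 × 5 × 7
LCM(75, 60, 210) = 2^2 × 3 × 5^2 × 7 = 2100.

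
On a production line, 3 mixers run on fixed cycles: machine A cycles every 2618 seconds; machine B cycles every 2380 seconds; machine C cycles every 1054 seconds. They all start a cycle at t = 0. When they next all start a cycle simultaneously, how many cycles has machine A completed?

310 cycles

The first common completion time is the LCM of the periods.
2618 = 2 × 7 × 11 × 17
2380 = 2^2 × 5 × 7 × 17
1054 = 2 × 17 × 31
LCM(2618, 2380, 1054) = 2^2 × 5 × 7 × 11 × 17 × 31 = 811580.
Cycles for period 2618: 811580 / 2618 = 310.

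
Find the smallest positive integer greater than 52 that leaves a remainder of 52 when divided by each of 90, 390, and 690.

N − 52 must be a common multiple of 90, 390, and 690.
90 = 2 × 3^2 × 5
390 = 2 × 3 × 5 × 13
690 = 2 × 3 × 5 × 23
LCM(90, 390, 690) = 2 × 3^2 × 5 × 13 × 23 = 26910.
Smallest N > 52 is LCM + 52 = 26910 + 52 = 26962.

26962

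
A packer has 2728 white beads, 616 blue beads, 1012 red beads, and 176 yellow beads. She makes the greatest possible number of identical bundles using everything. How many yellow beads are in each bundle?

4

Number of bundles = gcd(2728, 616, 1012, 176).
2728 = 2^3 × 11 × 31
616 = 2^3 × 7 × 11
1012 = 2^2 × 11 × 23
176 = 2^4 × 11
gcd(2728, 616, 1012, 176) = 2^2 × 11 = 44.
yellow beads per bundle = 176 / 44 = 4.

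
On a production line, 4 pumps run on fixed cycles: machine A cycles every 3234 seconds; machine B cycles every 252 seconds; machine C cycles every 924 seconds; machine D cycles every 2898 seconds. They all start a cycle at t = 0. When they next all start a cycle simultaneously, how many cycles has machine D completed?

All finish a whole number of cycles simultaneously at t = LCM of the periods.
3234 = 2 × 3 × 7^2 × 11
252 = 2^2 × 3^2 × 7
924 = 2^2 × 3 × 7 × 11
2898 = 2 × 3^2 × 7 × 23
LCM(3234, 252, 924, 2898) = 2^2 × 3^2 × 7^2 × 11 × 23 = 446292.
Cycles for period 2898: 446292 / 2898 = 154.

154 cycles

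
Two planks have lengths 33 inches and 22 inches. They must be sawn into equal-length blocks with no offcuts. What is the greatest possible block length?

11 inches

The block length must divide every plank, so the greatest is gcd(33, 22).
33 = 3 × 11
22 = 2 × 11
gcd(33, 22) = 11.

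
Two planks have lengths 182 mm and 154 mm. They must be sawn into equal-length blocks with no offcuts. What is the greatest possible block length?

This is the greatest common divisor of 182 and 154.
182 = 2 × 7 × 13
154 = 2 × 7 × 11
gcd(182, 154) = 2 × 7 = 14.

14 mm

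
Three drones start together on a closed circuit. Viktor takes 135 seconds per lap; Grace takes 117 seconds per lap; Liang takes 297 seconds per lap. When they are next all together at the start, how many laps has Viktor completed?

143 laps

They are all back at their starting positions together after one LCM of the periods.
135 = 3^3 × 5
117 = 3^2 × 13
297 = 3^3 × 11
LCM(135, 117, 297) = 3^3 × 5 × 11 × 13 = 19305.
Laps for period 135: 19305 / 135 = 143.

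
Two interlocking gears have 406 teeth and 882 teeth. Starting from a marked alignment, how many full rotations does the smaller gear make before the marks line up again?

63 rotations

The first common completion time is the LCM of the periods.
406 = 2 × 7 × 29
882 = 2 × 3^2 × 7^2
LCM(406, 882) = 2 × 3^2 × 7^2 × 29 = 25578.
Rotations for period 406: 25578 / 406 = 63.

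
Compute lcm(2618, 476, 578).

2618 = 2 × 7 × 11 × 17
476 = 2^2 × 7 × 17
578 = 2 × 17^2
LCM(2618, 476, 578) = 2^2 × 7 × 11 × 17^2 = 89012.

89012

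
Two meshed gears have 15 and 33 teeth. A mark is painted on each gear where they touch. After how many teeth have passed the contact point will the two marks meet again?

165 teeth

They coincide at every common multiple of the periods; the first is the LCM.
15 = 3 × 5
33 = 3 × 11
LCM(15, 33) = 3 × 5 × 11 = 165.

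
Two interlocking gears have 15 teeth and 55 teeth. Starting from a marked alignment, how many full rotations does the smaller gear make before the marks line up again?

The first common completion time is the LCM of the periods.
15 = 3 × 5
55 = 5 × 11
LCM(15, 55) = 3 × 5 × 11 = 165.
Rotations for period 15: 165 / 15 = 11.

11 rotations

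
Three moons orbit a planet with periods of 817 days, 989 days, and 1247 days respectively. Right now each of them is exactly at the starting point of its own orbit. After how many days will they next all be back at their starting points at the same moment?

544939 days

We need the least common multiple of the intervals.
817 = 19 × 43
989 = 23 × 43
1247 = 29 × 43
LCM(817, 989, 1247) = 19 × 23 × 29 × 43 = 544939.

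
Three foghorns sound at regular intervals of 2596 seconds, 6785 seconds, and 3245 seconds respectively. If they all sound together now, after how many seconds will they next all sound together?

298540 seconds

They coincide at every common multiple of the periods; the first is the LCM.
2596 = 2^2 × 11 × 59
6785 = 5 × 23 × 59
3245 = 5 × 11 × 59
LCM(2596, 6785, 3245) = 2^2 × 5 × 11 × 23 × 59 = 298540.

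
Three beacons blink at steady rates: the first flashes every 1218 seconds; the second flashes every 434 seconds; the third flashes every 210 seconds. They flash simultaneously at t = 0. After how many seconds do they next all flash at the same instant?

The first simultaneous occurrence is after LCM of the individual periods.
1218 = 2 × 3 × 7 × 29
434 = 2 × 7 × 31
210 = 2 × 3 × 5 × 7
LCM(1218, 434, 210) = 2 × 3 × 5 × 7 × 29 × 31 = 188790.

188790 seconds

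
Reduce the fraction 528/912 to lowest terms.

528 = 2^4 × 3 × 11
912 = 2^4 × 3 × 19
gcd(528, 912) = 2^4 × 3 = 48.
Divide numerator and denominator by 48: 528/912 = 11/19.

11/19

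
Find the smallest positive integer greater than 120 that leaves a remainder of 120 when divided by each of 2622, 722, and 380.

N − 120 must be a common multiple of 2622, 722, and 380.
2622 = 2 × 3 × 19 × 23
722 = 2 × 19^2
380 = 2^2 × 5 × 19
LCM(2622, 722, 380) = 2^2 × 3 × 5 × 19^2 × 23 = 498180.
Smallest N > 120 is LCM + 120 = 498180 + 120 = 498300.

498300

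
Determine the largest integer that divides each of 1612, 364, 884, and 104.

1612 = 2^2 × 13 × 31
364 = 2^2 × 7 × 13
884 = 2^2 × 13 × 17
104 = 2^3 × 13
gcd(1612, 364, 884, 104) = 2^2 × 13 = 52.

52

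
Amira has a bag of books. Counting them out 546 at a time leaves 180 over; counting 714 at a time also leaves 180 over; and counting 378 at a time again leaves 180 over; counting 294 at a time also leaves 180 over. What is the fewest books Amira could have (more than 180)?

584946

N − 180 must be a common multiple of 546, 714, 378, and 294.
546 = 2 × 3 × 7 × 13
714 = 2 × 3 × 7 × 17
378 = 2 × 3^3 × 7
294 = 2 × 3 × 7^2
LCM(546, 714, 378, 294) = 2 × 3^3 × 7^2 × 13 × 17 = 584766.
Smallest N > 180 is LCM + 180 = 584766 + 180 = 584946.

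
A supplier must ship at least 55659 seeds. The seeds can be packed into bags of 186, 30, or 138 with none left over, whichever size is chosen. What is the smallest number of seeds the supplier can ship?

64170

The number of seeds must be a common multiple of 186, 30, and 138, so a multiple of their LCM.
186 = 2 × 3 × 31
30 = 2 × 3 × 5
138 = 2 × 3 × 23
LCM(186, 30, 138) = 2 × 3 × 5 × 23 × 31 = 21390.
Smallest multiple of 21390 that is ≥ 55659: ⌈55659/21390⌉ × 21390 = 3 × 21390 = 64170.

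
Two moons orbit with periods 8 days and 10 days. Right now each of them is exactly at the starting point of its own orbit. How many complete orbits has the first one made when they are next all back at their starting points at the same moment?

The first common completion time is the LCM of the periods.
8 = 2^3
10 = 2 × 5
LCM(8, 10) = 2^3 × 5 = 40.
Orbits for period 8: 40 / 8 = 5.

5 orbits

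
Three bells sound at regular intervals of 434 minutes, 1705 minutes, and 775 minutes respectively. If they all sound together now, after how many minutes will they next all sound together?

119350 minutes

They coincide at every common multiple of the periods; the first is the LCM.
434 = 2 × 7 × 31
1705 = 5 × 11 × 31
775 = 5^2 × 31
LCM(434, 1705, 775) = 2 × 5^2 × 7 × 11 × 31 = 119350.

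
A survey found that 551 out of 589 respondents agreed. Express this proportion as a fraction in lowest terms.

551 = 19 × 29
589 = 19 × 31
gcd(551, 589) = 19.
Divide numerator and denominator by 19: 551/589 = 29/31.

29/31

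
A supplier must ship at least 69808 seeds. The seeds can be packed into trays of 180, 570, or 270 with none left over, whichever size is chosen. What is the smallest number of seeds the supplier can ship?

The number of seeds must be a common multiple of 180, 570, and 270, so a multiple of their LCM.
180 = 2^2 × 3^2 × 5
570 = 2 × 3 × 5 × 19
270 = 2 × 3^3 × 5
LCM(180, 570, 270) = 2^2 × 3^3 × 5 × 19 = 10260.
Smallest multiple of 10260 that is ≥ 69808: ⌈69808/10260⌉ × 10260 = 7 × 10260 = 71820.

71820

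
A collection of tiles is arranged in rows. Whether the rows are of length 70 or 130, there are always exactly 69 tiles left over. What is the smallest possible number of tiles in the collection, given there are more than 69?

N − 69 must be a common multiple of 70 and 130.
70 = 2 × 5 × 7
130 = 2 × 5 × 13
LCM(70, 130) = 2 × 5 × 7 × 13 = 910.
Smallest N > 69 is LCM + 69 = 910 + 69 = 979.

979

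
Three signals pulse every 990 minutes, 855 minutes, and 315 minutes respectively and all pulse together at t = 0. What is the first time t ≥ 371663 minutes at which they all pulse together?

Joint pulses occur at multiples of LCM(990, 855, 315).
990 = 2 × 3^2 × 5 × 11
855 = 3^2 × 5 × 19
315 = 3^2 × 5 × 7
LCM(990, 855, 315) = 2 × 3^2 × 5 × 7 × 11 × 19 = 131670.
Smallest multiple of 131670 that is ≥ 371663: ⌈371663/131670⌉ × 131670 = 3 × 131670 = 395010.

395010 minutes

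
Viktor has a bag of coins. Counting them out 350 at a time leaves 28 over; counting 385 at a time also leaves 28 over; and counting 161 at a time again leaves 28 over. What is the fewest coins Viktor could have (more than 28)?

N − 28 must be a common multiple of 350, 385, and 161.
350 = 2 × 5^2 × 7
385 = 5 × 7 × 11
161 = 7 × 23
LCM(350, 385, 161) = 2 × 5^2 × 7 × 11 × 23 = 88550.
Smallest N > 28 is LCM + 28 = 88550 + 28 = 88578.

88578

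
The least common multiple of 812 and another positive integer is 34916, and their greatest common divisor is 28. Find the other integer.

gcd × lcm = product of the two integers, so the other integer is (28 × 34916) / 812 = 1204.

1204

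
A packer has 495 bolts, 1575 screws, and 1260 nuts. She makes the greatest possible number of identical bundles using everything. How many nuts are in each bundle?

28

Number of bundles = gcd(495, 1575, 1260).
495 = 3^2 × 5 × 11
1575 = 3^2 × 5^2 × 7
1260 = 2^2 × 3^2 × 5 × 7
gcd(495, 1575, 1260) = 3^2 × 5 = 45.
nuts per bundle = 1260 / 45 = 28.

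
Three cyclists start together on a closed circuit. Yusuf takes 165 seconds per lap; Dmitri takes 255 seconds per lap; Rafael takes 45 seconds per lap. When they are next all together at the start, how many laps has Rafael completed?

187 laps

They are all back at their starting positions together after one LCM of the periods.
165 = 3 × 5 × 11
255 = 3 × 5 × 17
45 = 3^2 × 5
LCM(165, 255, 45) = 3^2 × 5 × 11 × 17 = 8415.
Laps for period 45: 8415 / 45 = 187.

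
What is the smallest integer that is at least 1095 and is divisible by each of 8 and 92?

1104

The integer must be a common multiple of 8 and 92, so a multiple of their LCM.
8 = 2^3
92 = 2^2 × 23
LCM(8, 92) = 2^3 × 23 = 184.
Smallest multiple of 184 that is ≥ 1095: ⌈1095/184⌉ × 184 = 6 × 184 = 1104.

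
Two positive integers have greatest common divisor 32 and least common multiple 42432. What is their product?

1357824

For any two positive integers, gcd × lcm = product = 32 × 42432 = 1357824.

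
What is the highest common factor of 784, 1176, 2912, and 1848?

56

784 = 2^4 × 7^2
1176 = 2^3 × 3 × 7^2
2912 = 2^5 × 7 × 13
1848 = 2^3 × 3 × 7 × 11
gcd(784, 1176, 2912, 1848) = 2^3 × 7 = 56.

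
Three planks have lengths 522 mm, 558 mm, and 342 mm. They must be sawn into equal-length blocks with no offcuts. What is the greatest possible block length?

This is the greatest common divisor of 522, 558, and 342.
522 = 2 × 3^2 × 29
558 = 2 × 3^2 × 31
342 = 2 × 3^2 × 19
gcd(522, 558, 342) = 2 × 3^2 = 18.

18 mm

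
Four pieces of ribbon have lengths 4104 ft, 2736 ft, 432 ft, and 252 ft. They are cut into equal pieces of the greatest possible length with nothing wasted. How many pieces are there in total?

Piece length = gcd(4104, 2736, 432, 252).
4104 = 2^3 × 3^3 × 19
2736 = 2^4 × 3^2 × 19
432 = 2^4 × 3^3
252 = 2^2 × 3^2 × 7
gcd(4104, 2736, 432, 252) = 2^2 × 3^2 = 36.
Total pieces = 4104/36 + 2736/36 + 432/36 + 252/36 = 114 + 76 + 12 + 7 = 209.

209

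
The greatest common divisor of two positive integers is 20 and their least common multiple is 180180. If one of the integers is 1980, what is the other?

For two integers, gcd × lcm = product, so the other is (20 × 180180) / 1980 = 3603600 / 1980 = 1820.

1820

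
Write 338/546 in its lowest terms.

13/21

338 = 2 × 13^2
546 = 2 × 3 × 7 × 13
gcd(338, 546) = 2 × 13 = 26.
Divide numerator and denominator by 26: 338/546 = 13/21.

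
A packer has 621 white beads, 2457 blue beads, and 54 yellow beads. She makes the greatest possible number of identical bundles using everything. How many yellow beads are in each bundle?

2

Number of bundles = gcd(621, 2457, 54).
621 = 3^3 × 23
2457 = 3^3 × 7 × 13
54 = 2 × 3^3
gcd(621, 2457, 54) = 3^3 = 27.
yellow beads per bundle = 54 / 27 = 2.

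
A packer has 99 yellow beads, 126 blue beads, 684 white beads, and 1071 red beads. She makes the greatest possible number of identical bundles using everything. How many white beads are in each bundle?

76

Number of bundles = gcd(99, 126, 684, 1071).
99 = 3^2 × 11
126 = 2 × 3^2 × 7
684 = 2^2 × 3^2 × 19
1071 = 3^2 × 7 × 17
gcd(99, 126, 684, 1071) = 3^2 = 9.
white beads per bundle = 684 / 9 = 76.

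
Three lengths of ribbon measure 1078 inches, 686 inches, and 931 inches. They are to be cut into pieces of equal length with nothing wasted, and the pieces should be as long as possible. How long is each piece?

Each piece length must divide every original length, so the longest possible is gcd(1078, 686, 931).
1078 = 2 × 7^2 × 11
686 = 2 × 7^3
931 = 7^2 × 19
gcd(1078, 686, 931) = 7^2 = 49.

49 inches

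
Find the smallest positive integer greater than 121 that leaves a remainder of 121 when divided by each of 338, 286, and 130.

N − 121 must be a common multiple of 338, 286, and 130.
338 = 2 × 13^2
286 = 2 × 11 × 13
130 = 2 × 5 × 13
LCM(338, 286, 130) = 2 × 5 × 11 × 13^2 = 18590.
Smallest N > 121 is LCM + 121 = 18590 + 121 = 18711.

18711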